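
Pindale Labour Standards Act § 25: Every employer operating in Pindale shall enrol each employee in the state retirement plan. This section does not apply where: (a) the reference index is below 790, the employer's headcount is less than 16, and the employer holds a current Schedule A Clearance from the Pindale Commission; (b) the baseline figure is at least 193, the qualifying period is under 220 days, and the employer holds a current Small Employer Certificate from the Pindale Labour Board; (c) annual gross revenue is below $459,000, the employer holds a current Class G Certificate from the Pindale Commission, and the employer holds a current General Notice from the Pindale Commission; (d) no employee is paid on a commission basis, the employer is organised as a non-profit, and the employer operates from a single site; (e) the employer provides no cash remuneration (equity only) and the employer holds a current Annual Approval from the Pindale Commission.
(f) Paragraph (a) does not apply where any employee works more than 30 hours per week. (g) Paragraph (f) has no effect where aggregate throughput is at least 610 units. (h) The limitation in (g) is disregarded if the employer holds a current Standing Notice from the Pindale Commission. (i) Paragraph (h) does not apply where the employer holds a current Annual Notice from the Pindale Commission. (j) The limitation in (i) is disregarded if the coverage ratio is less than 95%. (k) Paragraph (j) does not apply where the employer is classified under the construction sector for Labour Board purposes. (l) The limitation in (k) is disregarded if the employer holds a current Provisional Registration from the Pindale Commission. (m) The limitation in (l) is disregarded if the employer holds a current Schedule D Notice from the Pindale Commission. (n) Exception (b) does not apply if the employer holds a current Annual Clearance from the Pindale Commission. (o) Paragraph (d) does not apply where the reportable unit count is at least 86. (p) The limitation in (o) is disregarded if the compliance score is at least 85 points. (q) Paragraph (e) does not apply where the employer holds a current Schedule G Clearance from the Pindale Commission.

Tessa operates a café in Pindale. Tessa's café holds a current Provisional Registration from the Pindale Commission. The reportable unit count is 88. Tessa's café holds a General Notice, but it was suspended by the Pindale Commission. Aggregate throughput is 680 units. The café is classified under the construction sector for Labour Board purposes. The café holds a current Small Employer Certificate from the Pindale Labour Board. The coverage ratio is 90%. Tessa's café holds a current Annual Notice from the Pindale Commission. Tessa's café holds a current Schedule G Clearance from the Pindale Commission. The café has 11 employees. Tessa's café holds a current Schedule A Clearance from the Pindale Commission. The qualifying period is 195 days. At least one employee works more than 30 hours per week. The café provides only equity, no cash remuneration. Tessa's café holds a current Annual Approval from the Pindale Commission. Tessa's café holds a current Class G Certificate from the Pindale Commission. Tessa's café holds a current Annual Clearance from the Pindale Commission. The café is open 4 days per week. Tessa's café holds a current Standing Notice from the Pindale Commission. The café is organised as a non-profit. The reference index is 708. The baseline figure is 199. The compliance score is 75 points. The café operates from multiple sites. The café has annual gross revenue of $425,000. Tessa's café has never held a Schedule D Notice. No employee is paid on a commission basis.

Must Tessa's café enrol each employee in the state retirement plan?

All of (a)'s requirements are met (the reference index is 708, below the 790 limit; the employer's headcount is 11, less than the 16 limit; a current Schedule A Clearance is held). However, paragraphs (f)–(m) must be considered: (f) is engaged — at least one employee exceeds 30 hours/week. (g) is triggered (aggregate throughput is 680 units, meeting the 610 units threshold), but is itself disapplied by (h): (h) operates against (g): a current Standing Notice is held. (i) would limit (h) — a current Annual Notice is held — but (j) sets (i) aside: (j) operates against (i): the coverage ratio is 90%, less than the 95% limit. (k) is engaged (the café is classified under the construction sector), but is itself disapplied by (l): (l) is triggered — a current Provisional Registration is held. (m), which would lift (l), is not engaged — no current Schedule D Notice is held. (a) is therefore removed.
Exception (b) is satisfied on its face — the baseline figure is 199, meeting the 193 threshold; the qualifying period is 195 days, under the 220 days limit; a current Small Employer Certificate is held. Turning to paragraph (n): (n) operates against (b): a current Annual Clearance is held. (b) is therefore removed.
Exception (c) fails — the General Notice is not current.
Exception (d) does not apply: the employer operates from multiple sites.
Exception (e)'s conditions are all satisfied: remuneration is equity-only; a current Annual Approval is held. But applying paragraph (q): (q) operates against (e): a current Schedule G Clearance is held. So (e) is unavailable.
No exception applies. The general rule governs.

Yes — Tessa's café must enrol each employee in the state retirement plan.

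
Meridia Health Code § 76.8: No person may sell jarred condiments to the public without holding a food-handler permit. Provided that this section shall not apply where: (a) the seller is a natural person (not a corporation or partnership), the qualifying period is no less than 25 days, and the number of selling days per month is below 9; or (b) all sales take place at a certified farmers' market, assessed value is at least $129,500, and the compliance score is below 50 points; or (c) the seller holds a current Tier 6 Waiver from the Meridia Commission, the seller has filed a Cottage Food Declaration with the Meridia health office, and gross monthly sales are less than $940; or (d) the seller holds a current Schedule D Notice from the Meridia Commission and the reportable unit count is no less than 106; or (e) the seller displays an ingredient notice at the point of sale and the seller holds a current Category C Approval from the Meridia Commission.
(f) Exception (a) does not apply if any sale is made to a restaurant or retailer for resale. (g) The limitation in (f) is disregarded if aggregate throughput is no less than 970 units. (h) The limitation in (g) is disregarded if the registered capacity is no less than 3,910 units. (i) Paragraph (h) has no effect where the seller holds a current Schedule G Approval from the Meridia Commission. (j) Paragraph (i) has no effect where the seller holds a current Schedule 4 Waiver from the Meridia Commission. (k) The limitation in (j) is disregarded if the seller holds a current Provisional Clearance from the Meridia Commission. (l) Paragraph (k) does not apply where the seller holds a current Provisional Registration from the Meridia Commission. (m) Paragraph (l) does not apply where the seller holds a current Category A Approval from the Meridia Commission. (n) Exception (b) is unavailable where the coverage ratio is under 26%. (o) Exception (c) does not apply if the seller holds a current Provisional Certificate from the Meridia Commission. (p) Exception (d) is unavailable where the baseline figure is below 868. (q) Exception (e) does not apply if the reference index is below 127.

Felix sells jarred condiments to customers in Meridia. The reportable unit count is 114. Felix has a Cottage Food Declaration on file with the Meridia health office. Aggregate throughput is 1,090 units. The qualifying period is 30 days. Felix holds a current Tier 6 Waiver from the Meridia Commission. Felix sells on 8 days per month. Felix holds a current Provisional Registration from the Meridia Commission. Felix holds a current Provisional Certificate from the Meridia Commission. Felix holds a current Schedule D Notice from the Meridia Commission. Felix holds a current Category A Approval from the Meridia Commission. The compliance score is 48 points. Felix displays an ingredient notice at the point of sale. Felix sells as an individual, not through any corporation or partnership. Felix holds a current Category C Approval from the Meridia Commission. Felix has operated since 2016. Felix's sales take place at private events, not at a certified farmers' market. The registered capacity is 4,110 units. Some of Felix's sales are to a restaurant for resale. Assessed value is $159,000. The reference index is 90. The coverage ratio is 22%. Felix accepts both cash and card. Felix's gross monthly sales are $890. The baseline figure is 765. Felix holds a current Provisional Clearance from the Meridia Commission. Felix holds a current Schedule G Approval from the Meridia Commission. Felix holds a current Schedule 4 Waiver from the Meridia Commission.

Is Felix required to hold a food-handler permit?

No — exception (a) applies; Felix is not required to hold a food-handler permit.

All of (a)'s requirements are met (the seller is a natural person; the qualifying period is 30 days, meeting the 25 days threshold; the number of selling days per month is 8, below the 9 limit). Under paragraphs (f)–(m): (f) applies (some sales are to a restaurant for resale), but is overridden by (g): (g) operates — aggregate throughput is 1,090 units, meeting the 970 units threshold. (h) would limit (g) — the registered capacity is 4,110 units, meeting the 3,910 units threshold — but (i) sets (h) aside: (i) operates — a current Schedule G Approval is held. (j) applies (a current Schedule 4 Waiver is held), but yields to (k): (k) operates — a current Provisional Clearance is held. (l) would limit (k) — a current Provisional Registration is held — but (m) sets (l) aside: (m) is engaged — a current Category A Approval is held. (a) remains available.
Exception (b) requires that all sales take place at a certified farmers' market; but sales are at private events, not a certified farmers' market, so (b) is unavailable.
Exception (c): a current Tier 6 Waiver is held; a Cottage Food Declaration is on file; gross monthly sales are $890, less than the $940 limit — every condition holds. But applying paragraph (o): (o) operates against (c): a current Provisional Certificate is held. Exception (c) does not apply.
Exception (d)'s conditions are all satisfied: a current Schedule D Notice is held; the reportable unit count is 114, meeting the 106 threshold. But applying paragraph (p): (p) is triggered — the baseline figure is 765, below the 868 limit. Exception (d) does not apply.
Exception (e) is satisfied on its face — an ingredient notice is displayed; a current Category C Approval is held. However, paragraph (q) must be considered: (q) operates against (e): the reference index is 90, below the 127 limit. So (e) is unavailable.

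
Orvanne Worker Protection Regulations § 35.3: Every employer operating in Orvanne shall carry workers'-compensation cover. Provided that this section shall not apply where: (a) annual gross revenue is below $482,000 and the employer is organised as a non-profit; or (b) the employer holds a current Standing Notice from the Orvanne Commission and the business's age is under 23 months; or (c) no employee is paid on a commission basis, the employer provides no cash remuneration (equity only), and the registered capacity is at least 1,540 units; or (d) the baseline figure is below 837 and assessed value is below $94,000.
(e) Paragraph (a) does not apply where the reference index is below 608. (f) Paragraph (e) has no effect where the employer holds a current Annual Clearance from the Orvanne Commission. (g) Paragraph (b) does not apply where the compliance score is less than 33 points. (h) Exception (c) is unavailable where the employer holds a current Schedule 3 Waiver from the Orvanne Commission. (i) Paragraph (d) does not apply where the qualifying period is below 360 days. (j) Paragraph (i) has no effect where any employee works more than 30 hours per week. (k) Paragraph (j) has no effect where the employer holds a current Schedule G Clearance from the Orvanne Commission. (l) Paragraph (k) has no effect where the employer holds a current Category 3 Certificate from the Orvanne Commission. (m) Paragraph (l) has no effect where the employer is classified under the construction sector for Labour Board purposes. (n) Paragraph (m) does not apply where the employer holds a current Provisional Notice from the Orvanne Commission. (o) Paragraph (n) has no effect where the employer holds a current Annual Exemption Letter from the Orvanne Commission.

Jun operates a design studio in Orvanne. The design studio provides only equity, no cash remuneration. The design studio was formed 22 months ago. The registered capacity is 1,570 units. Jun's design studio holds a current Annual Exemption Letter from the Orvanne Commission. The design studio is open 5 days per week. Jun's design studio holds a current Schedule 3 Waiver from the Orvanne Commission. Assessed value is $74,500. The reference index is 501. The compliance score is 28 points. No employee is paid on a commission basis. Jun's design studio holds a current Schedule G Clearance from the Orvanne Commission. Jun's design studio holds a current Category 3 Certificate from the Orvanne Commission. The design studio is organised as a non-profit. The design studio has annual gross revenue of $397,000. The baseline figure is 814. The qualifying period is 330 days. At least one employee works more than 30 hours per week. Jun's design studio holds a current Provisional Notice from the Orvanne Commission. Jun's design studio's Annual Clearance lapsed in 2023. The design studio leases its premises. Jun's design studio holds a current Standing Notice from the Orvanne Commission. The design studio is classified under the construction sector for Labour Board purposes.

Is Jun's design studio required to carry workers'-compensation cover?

Exception (a): annual gross revenue is $397,000, below the $482,000 limit; the employer is a non-profit — every condition holds. But applying paragraphs (e)–(f): (e) is engaged — the reference index is 501, below the 608 limit. (f) does not operate here (the Annual Clearance is not current), so (e) stands. So (a) is unavailable.
All of (b)'s requirements are met (a current Standing Notice is held; the business's age is 22 months, under the 23 months limit). However, paragraph (g) must be considered: (g) operates against (b): the compliance score is 28 points, less than the 33 points limit. Exception (b) does not apply.
All of (c)'s requirements are met (no employee is paid on commission; remuneration is equity-only; the registered capacity is 1,570 units, meeting the 1,540 units threshold). However, paragraph (h) must be considered: (h) operates — a current Schedule 3 Waiver is held. So (c) is unavailable.
Exception (d) is satisfied on its face — the baseline figure is 814, below the 837 limit; assessed value is $74,500, below the $94,000 limit. But: (i) is triggered — the qualifying period is 330 days, below the 360 days limit. (j) would limit (i) — at least one employee exceeds 30 hours/week — but (k) sets (j) aside: (k) operates — a current Schedule G Clearance is held. (l) would limit (k) — a current Category 3 Certificate is held — but (m) sets (l) aside: (m) operates against (l): the design studio is classified under the construction sector. (n) would limit (m) — a current Provisional Notice is held — but (o) sets (n) aside: (o) operates against (n): a current Annual Exemption Letter is held. Exception (d) does not apply.
Every exception is unavailable, so the rule governs.

Yes — Jun's design studio must carry workers'-compensation cover.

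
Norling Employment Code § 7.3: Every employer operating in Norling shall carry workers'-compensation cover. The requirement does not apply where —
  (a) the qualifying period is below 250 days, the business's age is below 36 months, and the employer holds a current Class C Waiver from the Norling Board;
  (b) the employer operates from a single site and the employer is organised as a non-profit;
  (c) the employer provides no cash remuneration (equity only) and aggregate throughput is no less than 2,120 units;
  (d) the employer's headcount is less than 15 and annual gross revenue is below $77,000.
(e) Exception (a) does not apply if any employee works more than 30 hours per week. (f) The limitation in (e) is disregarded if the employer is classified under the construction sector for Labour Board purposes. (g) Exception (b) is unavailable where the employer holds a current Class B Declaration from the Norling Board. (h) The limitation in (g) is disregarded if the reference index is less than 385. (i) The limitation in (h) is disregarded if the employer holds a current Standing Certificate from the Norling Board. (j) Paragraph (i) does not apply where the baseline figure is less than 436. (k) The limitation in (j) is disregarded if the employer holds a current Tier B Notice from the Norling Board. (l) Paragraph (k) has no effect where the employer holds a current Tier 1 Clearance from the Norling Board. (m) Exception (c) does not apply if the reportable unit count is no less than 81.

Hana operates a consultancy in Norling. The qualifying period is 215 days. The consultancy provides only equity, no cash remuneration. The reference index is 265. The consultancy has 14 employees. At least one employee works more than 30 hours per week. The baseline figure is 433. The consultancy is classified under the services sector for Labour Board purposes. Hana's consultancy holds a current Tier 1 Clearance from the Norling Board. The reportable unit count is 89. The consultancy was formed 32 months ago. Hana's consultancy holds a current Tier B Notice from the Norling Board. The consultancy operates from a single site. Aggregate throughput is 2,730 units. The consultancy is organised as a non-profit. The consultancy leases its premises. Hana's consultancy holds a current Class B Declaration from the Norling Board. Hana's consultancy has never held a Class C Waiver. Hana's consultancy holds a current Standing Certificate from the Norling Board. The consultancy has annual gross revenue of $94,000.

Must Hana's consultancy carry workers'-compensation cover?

Exception (a) fails — there is no Class C Waiver in force.
Exception (b)'s conditions are all satisfied: the employer operates from a single site; the employer is a non-profit. As to paragraphs (g)–(l): (g) would limit (b) — a current Class B Declaration is held — but (h) sets (g) aside: (h) operates against (g): the reference index is 265, less than the 385 limit. (i) would limit (h) — a current Standing Certificate is held — but (j) sets (i) aside: (j) operates against (i): the baseline figure is 433, less than the 436 limit. (k) is engaged (a current Tier B Notice is held), but is overridden by (l): (l) operates — a current Tier 1 Clearance is held. So (b) applies.
Exception (c) is satisfied on its face — remuneration is equity-only; aggregate throughput is 2,730 units, meeting the 2,120 units threshold. However, paragraph (m) must be considered: (m) operates against (c): the reportable unit count is 89, meeting the 81 threshold. Exception (c) does not apply.
Exception (d) fails — annual gross revenue is $94,000, not below $77,000.

No — exception (b) applies; Hana's consultancy is not required to carry workers'-compensation cover.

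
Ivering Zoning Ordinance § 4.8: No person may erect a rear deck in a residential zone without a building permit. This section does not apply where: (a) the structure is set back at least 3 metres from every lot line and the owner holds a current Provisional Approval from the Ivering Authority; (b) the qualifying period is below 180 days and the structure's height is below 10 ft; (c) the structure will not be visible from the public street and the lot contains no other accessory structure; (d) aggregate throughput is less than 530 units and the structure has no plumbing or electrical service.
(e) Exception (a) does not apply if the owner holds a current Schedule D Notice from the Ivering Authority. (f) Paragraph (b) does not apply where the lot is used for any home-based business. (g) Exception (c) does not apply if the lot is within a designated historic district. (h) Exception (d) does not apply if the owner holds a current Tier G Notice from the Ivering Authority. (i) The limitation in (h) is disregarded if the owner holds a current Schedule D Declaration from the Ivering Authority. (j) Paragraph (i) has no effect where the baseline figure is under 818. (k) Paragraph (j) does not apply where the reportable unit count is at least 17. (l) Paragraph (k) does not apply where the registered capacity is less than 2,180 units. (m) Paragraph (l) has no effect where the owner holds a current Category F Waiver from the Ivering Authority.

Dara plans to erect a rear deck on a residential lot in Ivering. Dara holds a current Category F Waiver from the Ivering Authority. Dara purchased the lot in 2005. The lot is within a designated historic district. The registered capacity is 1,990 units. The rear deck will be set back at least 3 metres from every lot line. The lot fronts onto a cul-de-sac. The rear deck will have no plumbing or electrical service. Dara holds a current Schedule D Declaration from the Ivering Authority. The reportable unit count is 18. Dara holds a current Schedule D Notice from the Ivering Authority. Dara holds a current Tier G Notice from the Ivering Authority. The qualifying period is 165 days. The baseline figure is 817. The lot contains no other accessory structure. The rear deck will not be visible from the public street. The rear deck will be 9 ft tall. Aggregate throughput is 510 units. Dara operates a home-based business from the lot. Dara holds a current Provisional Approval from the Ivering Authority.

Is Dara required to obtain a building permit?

No — exception (d) applies; Dara does not need a building permit.

Exception (a): the setback is at least 3 m on every side; a current Provisional Approval is held — every condition holds. But: (e) is engaged — a current Schedule D Notice is held. (a) is therefore removed.
Exception (b): the qualifying period is 165 days, below the 180 days limit; the structure's height is 9 ft, below the 10 ft limit — every condition holds. However, paragraph (f) must be considered: (f) operates against (b): a home-based business operates on the lot. So (b) is unavailable.
All of (c)'s requirements are met (the structure will not be visible from the street; the lot has no other accessory structure). However, paragraph (g) must be considered: (g) applies — the lot is in a historic district. (c) is therefore removed.
Exception (d): aggregate throughput is 510 units, less than the 530 units limit; there is no plumbing or electrical service — every condition holds. Applying paragraphs (h)–(m): (h) would limit (d) — a current Tier G Notice is held — but (i) sets (h) aside: (i) operates against (h): a current Schedule D Declaration is held. (j) is engaged (the baseline figure is 817, under the 818 limit), but is itself disapplied by (k): (k) applies — the reportable unit count is 18, meeting the 17 threshold. (l) is triggered (the registered capacity is 1,990 units, less than the 2,180 units limit), but is set aside by (m): (m) applies — a current Category F Waiver is held. So (d) applies.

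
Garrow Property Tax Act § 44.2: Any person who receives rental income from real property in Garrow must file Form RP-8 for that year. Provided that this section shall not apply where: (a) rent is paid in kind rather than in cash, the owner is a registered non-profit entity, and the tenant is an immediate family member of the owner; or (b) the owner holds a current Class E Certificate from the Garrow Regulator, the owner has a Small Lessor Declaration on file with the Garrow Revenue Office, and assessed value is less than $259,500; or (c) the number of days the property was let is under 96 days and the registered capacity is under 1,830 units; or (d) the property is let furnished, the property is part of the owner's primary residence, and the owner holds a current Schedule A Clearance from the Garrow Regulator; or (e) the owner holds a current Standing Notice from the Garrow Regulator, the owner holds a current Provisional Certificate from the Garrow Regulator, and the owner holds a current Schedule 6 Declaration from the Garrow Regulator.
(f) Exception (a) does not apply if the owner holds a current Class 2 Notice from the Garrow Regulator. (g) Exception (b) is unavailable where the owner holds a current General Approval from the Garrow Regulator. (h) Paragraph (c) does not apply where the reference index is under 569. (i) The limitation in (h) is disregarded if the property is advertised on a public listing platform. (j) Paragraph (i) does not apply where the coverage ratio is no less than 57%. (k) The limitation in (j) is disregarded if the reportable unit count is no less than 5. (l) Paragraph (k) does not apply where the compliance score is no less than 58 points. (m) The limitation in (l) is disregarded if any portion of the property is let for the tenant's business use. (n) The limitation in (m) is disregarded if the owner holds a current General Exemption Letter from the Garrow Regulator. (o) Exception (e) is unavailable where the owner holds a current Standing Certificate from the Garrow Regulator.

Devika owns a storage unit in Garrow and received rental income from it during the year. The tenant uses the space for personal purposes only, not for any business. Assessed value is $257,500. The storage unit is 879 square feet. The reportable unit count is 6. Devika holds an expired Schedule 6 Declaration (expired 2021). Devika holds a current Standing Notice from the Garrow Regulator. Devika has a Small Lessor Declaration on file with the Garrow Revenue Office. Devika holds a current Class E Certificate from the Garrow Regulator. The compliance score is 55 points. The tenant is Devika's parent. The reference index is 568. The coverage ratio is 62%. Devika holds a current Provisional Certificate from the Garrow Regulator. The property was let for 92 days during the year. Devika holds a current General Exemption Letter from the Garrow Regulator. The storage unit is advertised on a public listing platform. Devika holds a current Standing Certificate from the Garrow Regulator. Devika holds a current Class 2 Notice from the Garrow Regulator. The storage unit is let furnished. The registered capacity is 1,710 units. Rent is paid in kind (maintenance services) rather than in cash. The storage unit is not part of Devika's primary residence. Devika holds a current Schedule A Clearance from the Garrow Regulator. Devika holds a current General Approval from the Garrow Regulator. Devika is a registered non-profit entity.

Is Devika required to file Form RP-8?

No — exception (c) applies; Devika is not required to file Form RP-8.

Exception (a)'s conditions are all satisfied: rent is paid in kind; Devika is a registered non-profit; the tenant is an immediate family member. However, paragraph (f) must be considered: (f) is triggered — a current Class 2 Notice is held. Exception (a) does not apply.
Exception (b)'s conditions are all satisfied: a current Class E Certificate is held; a Small Lessor Declaration is on file; assessed value is $257,500, less than the $259,500 limit. But applying paragraph (g): (g) operates against (b): a current General Approval is held. Exception (b) does not apply.
All of (c)'s requirements are met (the number of days the property was let is 92 days, under the 96 days limit; the registered capacity is 1,710 units, under the 1,830 units limit). Considering the limiting provisions: (h) would limit (c) — the reference index is 568, under the 569 limit — but (i) sets (h) aside: (i) operates — the property is publicly advertised. (j) is triggered (the coverage ratio is 62%, meeting the 57% threshold), but is itself disapplied by (k): (k) is engaged — the reportable unit count is 6, meeting the 5 threshold. (l), which would lift (k), is not engaged — the compliance score is 55 points, short of 58 points. So (c) applies.
Exception (d) fails — the storage unit is not part of the primary residence.
Exception (e) does not apply: the Schedule 6 Declaration is not current.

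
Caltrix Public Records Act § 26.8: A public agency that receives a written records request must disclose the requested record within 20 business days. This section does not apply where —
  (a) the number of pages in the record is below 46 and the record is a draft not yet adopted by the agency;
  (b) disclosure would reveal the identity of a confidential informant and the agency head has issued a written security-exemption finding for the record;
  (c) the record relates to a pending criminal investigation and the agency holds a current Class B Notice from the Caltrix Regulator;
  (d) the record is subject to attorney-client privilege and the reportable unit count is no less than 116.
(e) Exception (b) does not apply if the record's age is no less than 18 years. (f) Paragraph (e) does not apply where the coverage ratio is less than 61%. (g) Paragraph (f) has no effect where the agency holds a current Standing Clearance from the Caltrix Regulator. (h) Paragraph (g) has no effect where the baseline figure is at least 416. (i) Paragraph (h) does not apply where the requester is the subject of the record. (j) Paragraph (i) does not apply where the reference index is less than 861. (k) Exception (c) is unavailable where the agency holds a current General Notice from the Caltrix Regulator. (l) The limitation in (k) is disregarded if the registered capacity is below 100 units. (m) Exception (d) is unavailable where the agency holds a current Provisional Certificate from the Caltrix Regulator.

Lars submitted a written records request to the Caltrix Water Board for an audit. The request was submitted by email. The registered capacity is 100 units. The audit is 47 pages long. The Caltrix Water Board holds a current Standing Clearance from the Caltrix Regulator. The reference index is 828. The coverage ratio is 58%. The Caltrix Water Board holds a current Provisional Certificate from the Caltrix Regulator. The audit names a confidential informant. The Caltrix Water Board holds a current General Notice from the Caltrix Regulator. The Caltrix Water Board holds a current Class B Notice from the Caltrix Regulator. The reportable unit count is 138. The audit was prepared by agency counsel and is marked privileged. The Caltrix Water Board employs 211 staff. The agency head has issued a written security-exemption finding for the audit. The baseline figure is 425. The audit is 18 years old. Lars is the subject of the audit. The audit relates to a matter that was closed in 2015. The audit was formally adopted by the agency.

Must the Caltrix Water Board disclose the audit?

Exception (a) does not apply: the number of pages in the record is 47, not below 46.
Exception (b): the audit names a confidential informant; a written security-exemption finding has been issued — every condition holds. Considering the limiting provisions: (e) would limit (b) — the record's age is 18 years, meeting the 18 years threshold — but (f) sets (e) aside: (f) operates against (e): the coverage ratio is 58%, less than the 61% limit. (g) would limit (f) — a current Standing Clearance is held — but (h) sets (g) aside: (h) is engaged — the baseline figure is 425, meeting the 416 threshold. (i) would limit (h) — Lars is the subject of the audit — but (j) sets (i) aside: (j) is engaged — the reference index is 828, less than the 861 limit. Exception (b) stands.
Exception (c) requires that the record relates to a pending criminal investigation; but the audit relates to a closed matter, so (c) is unavailable.
Exception (d): the audit is privileged; the reportable unit count is 138, meeting the 116 threshold — every condition holds. But: (m) is engaged — a current Provisional Certificate is held. (d) is therefore removed.

No — exception (b) applies; the Caltrix Water Board is not required to disclose the audit.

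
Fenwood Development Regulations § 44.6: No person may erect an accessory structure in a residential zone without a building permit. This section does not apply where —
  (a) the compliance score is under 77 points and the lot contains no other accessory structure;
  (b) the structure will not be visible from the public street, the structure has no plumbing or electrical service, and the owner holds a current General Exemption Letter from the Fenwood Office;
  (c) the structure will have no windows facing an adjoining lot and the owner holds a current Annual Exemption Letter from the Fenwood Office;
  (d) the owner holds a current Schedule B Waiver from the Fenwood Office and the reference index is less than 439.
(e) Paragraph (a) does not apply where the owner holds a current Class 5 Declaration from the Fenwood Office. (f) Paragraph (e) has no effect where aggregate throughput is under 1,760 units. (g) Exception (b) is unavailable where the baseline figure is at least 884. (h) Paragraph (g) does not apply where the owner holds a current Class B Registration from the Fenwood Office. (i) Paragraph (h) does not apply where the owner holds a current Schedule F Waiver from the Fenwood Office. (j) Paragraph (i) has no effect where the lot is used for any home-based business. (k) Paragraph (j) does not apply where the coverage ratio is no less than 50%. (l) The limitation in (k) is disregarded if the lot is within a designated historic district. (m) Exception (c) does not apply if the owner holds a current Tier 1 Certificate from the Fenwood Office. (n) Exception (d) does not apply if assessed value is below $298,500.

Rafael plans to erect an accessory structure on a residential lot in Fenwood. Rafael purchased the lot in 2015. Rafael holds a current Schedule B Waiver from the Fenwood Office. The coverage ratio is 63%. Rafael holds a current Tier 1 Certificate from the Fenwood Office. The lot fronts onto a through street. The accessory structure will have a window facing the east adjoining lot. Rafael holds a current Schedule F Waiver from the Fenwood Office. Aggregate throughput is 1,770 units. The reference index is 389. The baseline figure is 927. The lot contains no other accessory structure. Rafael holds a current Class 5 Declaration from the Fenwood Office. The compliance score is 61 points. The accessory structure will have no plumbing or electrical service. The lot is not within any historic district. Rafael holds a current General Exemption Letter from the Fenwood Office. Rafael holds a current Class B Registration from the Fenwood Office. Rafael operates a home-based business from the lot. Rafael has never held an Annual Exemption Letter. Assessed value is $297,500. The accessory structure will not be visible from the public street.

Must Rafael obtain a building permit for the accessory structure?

Exception (a)'s conditions are all satisfied: the compliance score is 61 points, under the 77 points limit; the lot has no other accessory structure. Turning to paragraphs (e)–(f): (e) is engaged — a current Class 5 Declaration is held. (f), which would lift (e), is inapplicable — aggregate throughput is 1,770 units, not under 1,760 units. So (a) is unavailable.
Exception (b)'s conditions are all satisfied: the structure will not be visible from the street; there is no plumbing or electrical service; a current General Exemption Letter is held. Turning to paragraphs (g)–(l): (g) is engaged — the baseline figure is 927, meeting the 884 threshold. (h) would limit (g) — a current Class B Registration is held — but (i) sets (h) aside: (i) operates against (h): a current Schedule F Waiver is held. (j) is triggered (a home-based business operates on the lot), but is itself disapplied by (k): (k) operates against (j): the coverage ratio is 63%, meeting the 50% threshold. (l) is not engaged (the lot is not in a historic district), so (k) stands. So (b) is unavailable.
Exception (c) requires that the structure will have no windows facing an adjoining lot; but a window faces an adjoining lot, so (c) is unavailable.
Exception (d) is satisfied on its face — a current Schedule B Waiver is held; the reference index is 389, less than the 439 limit. But: (n) is engaged — assessed value is $297,500, below the $298,500 limit. (d) is therefore removed.
No exception is made out. Rafael falls within the general rule.

Yes — Rafael must obtain a building permit.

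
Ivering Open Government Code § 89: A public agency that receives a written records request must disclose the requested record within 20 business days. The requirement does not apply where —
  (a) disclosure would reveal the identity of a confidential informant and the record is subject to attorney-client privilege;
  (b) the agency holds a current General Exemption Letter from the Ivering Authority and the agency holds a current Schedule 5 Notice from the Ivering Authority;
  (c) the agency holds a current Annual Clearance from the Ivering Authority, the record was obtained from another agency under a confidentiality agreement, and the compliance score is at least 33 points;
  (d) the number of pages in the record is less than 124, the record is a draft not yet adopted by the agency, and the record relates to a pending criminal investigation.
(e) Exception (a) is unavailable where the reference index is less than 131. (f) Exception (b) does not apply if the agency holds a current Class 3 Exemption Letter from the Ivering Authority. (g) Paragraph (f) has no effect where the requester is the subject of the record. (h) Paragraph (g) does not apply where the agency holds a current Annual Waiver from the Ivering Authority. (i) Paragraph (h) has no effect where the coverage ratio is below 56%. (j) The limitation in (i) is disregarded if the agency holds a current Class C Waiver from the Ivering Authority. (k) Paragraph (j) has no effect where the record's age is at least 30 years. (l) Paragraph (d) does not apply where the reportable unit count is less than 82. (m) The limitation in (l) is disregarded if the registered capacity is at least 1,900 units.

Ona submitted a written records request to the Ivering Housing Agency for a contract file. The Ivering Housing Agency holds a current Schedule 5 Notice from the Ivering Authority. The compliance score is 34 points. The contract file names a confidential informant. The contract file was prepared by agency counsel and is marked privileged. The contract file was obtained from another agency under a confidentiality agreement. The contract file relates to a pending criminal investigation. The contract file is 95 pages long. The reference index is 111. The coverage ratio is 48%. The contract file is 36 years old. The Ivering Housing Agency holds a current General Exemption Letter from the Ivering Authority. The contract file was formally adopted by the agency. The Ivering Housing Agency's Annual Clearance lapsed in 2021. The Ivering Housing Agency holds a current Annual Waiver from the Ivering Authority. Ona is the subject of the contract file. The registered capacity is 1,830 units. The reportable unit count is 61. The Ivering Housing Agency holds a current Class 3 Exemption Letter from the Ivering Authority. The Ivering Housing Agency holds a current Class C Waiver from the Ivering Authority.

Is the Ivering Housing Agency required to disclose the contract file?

Exception (a) is satisfied on its face — the contract file names a confidential informant; the contract file is privileged. Turning to paragraph (e): (e) operates against (a): the reference index is 111, less than the 131 limit. So (a) is unavailable.
Exception (b)'s conditions are all satisfied: a current General Exemption Letter is held; a current Schedule 5 Notice is held. Considering the limiting provisions: (f) is triggered (a current Class 3 Exemption Letter is held), but yields to (g): (g) applies — Ona is the subject of the contract file. (h) is engaged (a current Annual Waiver is held), but is displaced by (i): (i) operates against (h): the coverage ratio is 48%, below the 56% limit. (j) operates (a current Class C Waiver is held), but is set aside by (k): (k) operates against (j): the record's age is 36 years, meeting the 30 years threshold. So (b) applies.
Exception (c) does not apply: there is no Annual Clearance in force.
Exception (d) fails — the contract file has been formally adopted.

No — exception (b) applies; the Ivering Housing Agency is not required to disclose the contract file.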